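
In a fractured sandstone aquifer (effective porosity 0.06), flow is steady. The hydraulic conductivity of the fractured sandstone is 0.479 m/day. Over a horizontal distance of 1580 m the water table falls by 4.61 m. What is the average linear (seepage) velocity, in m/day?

0.0233

Hydraulic gradient i = Δh / L = 4.61 / 1580 = 0.002918.
Darcy flux q = K · i = 0.4790 × 0.002918 = 0.001398 m/day.
Seepage velocity v = q / n_e = 0.001398 / 0.06 = 0.02329 m/day.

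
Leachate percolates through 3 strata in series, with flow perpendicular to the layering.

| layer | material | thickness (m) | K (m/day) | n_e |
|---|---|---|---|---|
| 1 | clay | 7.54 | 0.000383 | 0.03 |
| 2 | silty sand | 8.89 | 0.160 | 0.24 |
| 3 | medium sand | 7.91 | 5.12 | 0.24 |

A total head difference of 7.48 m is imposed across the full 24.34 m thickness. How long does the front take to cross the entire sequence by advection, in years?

With flow normal to the layers, continuity requires the same specific discharge q through every layer.
Σ(b_i/K_i) = 7.54/0.000383 + 8.89/0.160 + 7.91/5.12 = 19744 d.
q = Δh / Σ(b_i/K_i) = 7.48 / 19744 = 0.0003789 m/day.
In each layer the seepage velocity is v_i = q/n_i, so the layer transit time is t_i = b_i·n_i / q:
  layer 1 (clay): t_1 = 7.54 × 0.03 / 0.0003789 = 597.1 d
  layer 2 (silty sand): t_2 = 8.89 × 0.24 / 0.0003789 = 5632 d
  layer 3 (medium sand): t_3 = 7.91 × 0.24 / 0.0003789 = 5011 d
Total t = Σ t_i = 11240 days = 30.77 years.

30.8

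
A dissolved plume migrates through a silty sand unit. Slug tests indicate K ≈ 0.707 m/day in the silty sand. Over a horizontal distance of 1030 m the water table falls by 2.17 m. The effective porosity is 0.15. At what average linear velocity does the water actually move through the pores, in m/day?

0.00993

Hydraulic gradient i = Δh / L = 2.17 / 1030 = 0.002107.
Darcy flux q = K · i = 0.7070 × 0.002107 = 0.001490 m/day.
Seepage velocity v = q / n_e = 0.001490 / 0.15 = 0.009930 m/day.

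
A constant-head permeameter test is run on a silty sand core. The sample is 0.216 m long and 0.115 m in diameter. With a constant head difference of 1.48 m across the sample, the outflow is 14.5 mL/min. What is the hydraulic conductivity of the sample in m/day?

0.293

Cross-sectional area A = π·(d/2)² = π × (0.115/2)² = 0.01039 m².
Convert discharge: 14.5 mL/min = 2.417e-07 m³/s.
Darcy's law rearranged: K = Q·L / (A·Δh) = 2.417e-07 × 0.216 / (0.01039 × 1.48) = 3.396e-06 m/s = 0.2934 m/day.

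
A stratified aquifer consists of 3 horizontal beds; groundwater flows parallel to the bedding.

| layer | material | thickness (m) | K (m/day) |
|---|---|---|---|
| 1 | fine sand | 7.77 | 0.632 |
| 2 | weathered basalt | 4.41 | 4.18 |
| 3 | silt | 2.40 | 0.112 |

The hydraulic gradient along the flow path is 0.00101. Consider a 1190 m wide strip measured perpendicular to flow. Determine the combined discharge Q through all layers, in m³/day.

28.4

Flow is parallel to layering, so each bed carries its own Darcy discharge and the transmissivities add.
Σ(K_i·b_i) = 0.632×7.77 + 4.18×4.41 + 0.112×2.40 = 23.61 m²/day.
Hydraulic gradient i = 0.00101.
Q = Σ(K_i·b_i) · W · i = 23.61 × 1190 × 0.001010 = 28.38 m³/day.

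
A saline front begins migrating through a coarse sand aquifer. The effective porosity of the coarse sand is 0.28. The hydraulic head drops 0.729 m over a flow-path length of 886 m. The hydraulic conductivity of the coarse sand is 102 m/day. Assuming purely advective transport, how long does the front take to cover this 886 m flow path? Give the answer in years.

Hydraulic gradient i = Δh / L = 0.729 / 886 = 0.0008228.
Darcy flux q = K · i = 102.0 × 0.0008228 = 0.08393 m/day.
Seepage velocity v = q / n_e = 0.08393 / 0.28 = 0.2997 m/day.
Travel time t = L / v = 886 / 0.2997 = 2956 days = 8.093 years.

8.09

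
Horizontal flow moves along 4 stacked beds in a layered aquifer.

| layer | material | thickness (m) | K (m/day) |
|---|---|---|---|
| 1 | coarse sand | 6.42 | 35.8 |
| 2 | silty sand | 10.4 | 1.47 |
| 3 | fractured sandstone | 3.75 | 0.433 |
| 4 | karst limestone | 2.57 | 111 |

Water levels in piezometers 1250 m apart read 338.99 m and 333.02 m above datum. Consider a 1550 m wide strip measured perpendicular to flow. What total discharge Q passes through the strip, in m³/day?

3940

Flow is parallel to layering, so each bed carries its own Darcy discharge and the transmissivities add.
Σ(K_i·b_i) = 35.8×6.42 + 1.47×10.4 + 0.433×3.75 + 111×2.57 = 532.0 m²/day.
Hydraulic gradient i = (338.99 − 333.02) / 1250 = 5.97 / 1250 = 0.004776.
Q = Σ(K_i·b_i) · W · i = 532.0 × 1550 × 0.004776 = 3938 m³/day.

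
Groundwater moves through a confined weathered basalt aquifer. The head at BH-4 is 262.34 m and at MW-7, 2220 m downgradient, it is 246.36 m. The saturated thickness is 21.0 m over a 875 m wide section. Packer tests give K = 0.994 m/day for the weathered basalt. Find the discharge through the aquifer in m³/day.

131

Cross-sectional area A = 875 × 21.0 = 18375 m².
Hydraulic gradient i = (262.34 − 246.36) / 2220 = 15.98 / 2220 = 0.007198.
Darcy's law: Q = K · A · i = 0.9940 × 18375 × 0.007198 = 131.5 m³/day.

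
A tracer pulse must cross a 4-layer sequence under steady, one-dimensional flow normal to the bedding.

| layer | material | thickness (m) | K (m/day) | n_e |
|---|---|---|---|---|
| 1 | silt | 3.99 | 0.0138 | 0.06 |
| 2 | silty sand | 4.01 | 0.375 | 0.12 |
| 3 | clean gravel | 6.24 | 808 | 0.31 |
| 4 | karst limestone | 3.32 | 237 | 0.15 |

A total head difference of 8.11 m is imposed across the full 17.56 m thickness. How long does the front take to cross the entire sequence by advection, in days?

With flow normal to the layers, continuity requires the same specific discharge q through every layer.
Σ(b_i/K_i) = 3.99/0.0138 + 4.01/0.375 + 6.24/808 + 3.32/237 = 299.8 d.
q = Δh / Σ(b_i/K_i) = 8.11 / 299.8 = 0.02705 m/day.
In each layer the seepage velocity is v_i = q/n_i, so the layer transit time is t_i = b_i·n_i / q:
  layer 1 (silt): t_1 = 3.99 × 0.06 / 0.02705 = 8.851 d
  layer 2 (silty sand): t_2 = 4.01 × 0.12 / 0.02705 = 17.79 d
  layer 3 (clean gravel): t_3 = 6.24 × 0.31 / 0.02705 = 71.52 d
  layer 4 (karst limestone): t_4 = 3.32 × 0.15 / 0.02705 = 18.41 d
Total t = Σ t_i = 116.6 days.

117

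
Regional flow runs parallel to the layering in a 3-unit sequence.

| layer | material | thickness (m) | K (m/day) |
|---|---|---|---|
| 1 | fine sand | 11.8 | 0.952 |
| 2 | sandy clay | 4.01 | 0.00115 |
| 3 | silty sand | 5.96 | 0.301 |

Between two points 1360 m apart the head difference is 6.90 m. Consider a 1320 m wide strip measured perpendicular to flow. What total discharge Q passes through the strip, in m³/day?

Flow is parallel to layering, so each bed carries its own Darcy discharge and the transmissivities add.
Σ(K_i·b_i) = 0.952×11.8 + 0.00115×4.01 + 0.301×5.96 = 13.03 m²/day.
Hydraulic gradient i = Δh / L = 6.90 / 1360 = 0.005074.
Q = Σ(K_i·b_i) · W · i = 13.03 × 1320 × 0.005074 = 87.28 m³/day.

87.3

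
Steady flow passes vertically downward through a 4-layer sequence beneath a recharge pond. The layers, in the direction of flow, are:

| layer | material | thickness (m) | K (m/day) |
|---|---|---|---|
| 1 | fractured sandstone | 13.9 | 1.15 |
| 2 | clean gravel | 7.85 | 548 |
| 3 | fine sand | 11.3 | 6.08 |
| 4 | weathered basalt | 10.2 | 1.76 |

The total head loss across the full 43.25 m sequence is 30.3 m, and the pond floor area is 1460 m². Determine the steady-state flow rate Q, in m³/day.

2240

Flow is perpendicular to layering, so the layers act in series and the equivalent K is the thickness-weighted harmonic mean.
Total thickness L = 13.9 + 7.85 + 11.3 + 10.2 = 43.25 m.
Σ(b_i/K_i) = 13.9/1.15 + 7.85/548 + 11.3/6.08 + 10.2/1.76 = 19.76 d.
K_eq = L / Σ(b_i/K_i) = 43.25 / 19.76 = 2.189 m/day.
Q = K_eq · A · (Δh/L) = 2.189 × 1460 × (30.3/43.25) = 2239 m³/day.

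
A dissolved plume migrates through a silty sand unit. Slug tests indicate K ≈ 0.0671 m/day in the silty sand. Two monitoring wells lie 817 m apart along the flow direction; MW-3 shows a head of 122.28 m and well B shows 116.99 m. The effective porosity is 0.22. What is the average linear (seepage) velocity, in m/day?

0.00197

Hydraulic gradient i = (122.28 − 116.99) / 817 = 5.29 / 817 = 0.006475.
Darcy flux q = K · i = 0.06710 × 0.006475 = 0.0004345 m/day.
Seepage velocity v = q / n_e = 0.0004345 / 0.22 = 0.001975 m/day.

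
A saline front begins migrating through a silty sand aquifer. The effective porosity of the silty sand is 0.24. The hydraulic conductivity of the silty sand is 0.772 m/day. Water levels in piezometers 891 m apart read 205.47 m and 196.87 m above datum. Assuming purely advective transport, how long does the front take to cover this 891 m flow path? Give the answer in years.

Hydraulic gradient i = (205.47 − 196.87) / 891 = 8.6 / 891 = 0.009652.
Darcy flux q = K · i = 0.7720 × 0.009652 = 0.007451 m/day.
Seepage velocity v = q / n_e = 0.007451 / 0.24 = 0.03105 m/day.
Travel time t = L / v = 891 / 0.03105 = 28698 days = 78.57 years.

78.6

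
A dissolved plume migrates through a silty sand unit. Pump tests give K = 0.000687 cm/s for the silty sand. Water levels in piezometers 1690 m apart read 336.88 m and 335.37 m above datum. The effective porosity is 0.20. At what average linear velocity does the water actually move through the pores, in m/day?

0.00265

Convert K: 0.000687 cm/s × 864 = 0.5936 m/day.
Hydraulic gradient i = (336.88 − 335.37) / 1690 = 1.51 / 1690 = 0.0008935.
Darcy flux q = K · i = 0.5936 × 0.0008935 = 0.0005303 m/day.
Seepage velocity v = q / n_e = 0.0005303 / 0.20 = 0.002652 m/day.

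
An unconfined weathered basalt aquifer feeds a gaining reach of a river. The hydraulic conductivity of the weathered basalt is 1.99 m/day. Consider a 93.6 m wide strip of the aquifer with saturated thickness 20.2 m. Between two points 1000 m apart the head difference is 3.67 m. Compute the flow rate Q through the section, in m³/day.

13.8

Cross-sectional area A = 93.6 × 20.2 = 1891 m².
Hydraulic gradient i = Δh / L = 3.67 / 1000 = 0.003670.
Darcy's law: Q = K · A · i = 1.990 × 1891 × 0.003670 = 13.81 m³/day.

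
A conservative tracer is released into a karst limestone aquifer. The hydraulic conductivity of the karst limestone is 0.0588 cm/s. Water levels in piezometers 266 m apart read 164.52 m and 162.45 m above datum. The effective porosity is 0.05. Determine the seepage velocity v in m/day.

Convert K: 0.0588 cm/s × 864 = 50.80 m/day.
Hydraulic gradient i = (164.52 − 162.45) / 266 = 2.07 / 266 = 0.007782.
Darcy flux q = K · i = 50.80 × 0.007782 = 0.3953 m/day.
Seepage velocity v = q / n_e = 0.3953 / 0.05 = 7.907 m/day.

7.91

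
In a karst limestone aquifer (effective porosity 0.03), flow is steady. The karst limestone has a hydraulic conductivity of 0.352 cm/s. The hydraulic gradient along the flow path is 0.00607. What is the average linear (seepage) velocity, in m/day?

61.5

Convert K: 0.352 cm/s × 864 = 304.1 m/day.
Hydraulic gradient i = 0.00607.
Darcy flux q = K · i = 304.1 × 0.006070 = 1.846 m/day.
Seepage velocity v = q / n_e = 1.846 / 0.03 = 61.54 m/day.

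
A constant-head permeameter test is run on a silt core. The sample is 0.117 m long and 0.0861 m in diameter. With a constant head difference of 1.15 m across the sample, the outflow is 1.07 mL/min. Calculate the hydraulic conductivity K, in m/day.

Cross-sectional area A = π·(d/2)² = π × (0.0861/2)² = 0.005822 m².
Convert discharge: 1.07 mL/min = 1.783e-08 m³/s.
Darcy's law rearranged: K = Q·L / (A·Δh) = 1.783e-08 × 0.117 / (0.005822 × 1.15) = 3.116e-07 m/s = 0.02692 m/day.

0.0269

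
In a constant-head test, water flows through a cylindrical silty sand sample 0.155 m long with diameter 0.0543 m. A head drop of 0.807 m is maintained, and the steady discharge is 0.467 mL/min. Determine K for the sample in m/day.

0.0558

Cross-sectional area A = π·(d/2)² = π × (0.0543/2)² = 0.002316 m².
Convert discharge: 0.467 mL/min = 7.783e-09 m³/s.
Darcy's law rearranged: K = Q·L / (A·Δh) = 7.783e-09 × 0.155 / (0.002316 × 0.807) = 6.456e-07 m/s = 0.05578 m/day.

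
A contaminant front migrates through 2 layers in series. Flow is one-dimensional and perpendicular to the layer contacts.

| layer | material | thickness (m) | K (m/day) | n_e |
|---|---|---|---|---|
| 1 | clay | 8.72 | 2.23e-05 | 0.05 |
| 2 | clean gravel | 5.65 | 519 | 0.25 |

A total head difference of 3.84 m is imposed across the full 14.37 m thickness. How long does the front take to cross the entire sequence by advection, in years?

With flow normal to the layers, continuity requires the same specific discharge q through every layer.
Σ(b_i/K_i) = 8.72/2.23e-05 + 5.65/519 = 3.910e+05 d.
q = Δh / Σ(b_i/K_i) = 3.84 / 3.910e+05 = 9.820e-06 m/day.
In each layer the seepage velocity is v_i = q/n_i, so the layer transit time is t_i = b_i·n_i / q:
  layer 1 (clay): t_1 = 8.72 × 0.05 / 9.820e-06 = 44398 d
  layer 2 (clean gravel): t_2 = 5.65 × 0.25 / 9.820e-06 = 1.438e+05 d
Total t = Σ t_i = 1.882e+05 days = 515.4 years.

515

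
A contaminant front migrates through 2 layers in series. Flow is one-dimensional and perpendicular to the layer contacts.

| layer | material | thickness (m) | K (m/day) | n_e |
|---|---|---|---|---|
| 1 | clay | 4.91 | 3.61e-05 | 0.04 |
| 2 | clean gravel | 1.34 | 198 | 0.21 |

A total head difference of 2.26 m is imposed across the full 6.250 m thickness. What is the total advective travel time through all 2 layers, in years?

With flow normal to the layers, continuity requires the same specific discharge q through every layer.
Σ(b_i/K_i) = 4.91/3.61e-05 + 1.34/198 = 1.360e+05 d.
q = Δh / Σ(b_i/K_i) = 2.26 / 1.360e+05 = 1.662e-05 m/day.
In each layer the seepage velocity is v_i = q/n_i, so the layer transit time is t_i = b_i·n_i / q:
  layer 1 (clay): t_1 = 4.91 × 0.04 / 1.662e-05 = 11820 d
  layer 2 (clean gravel): t_2 = 1.34 × 0.21 / 1.662e-05 = 16935 d
Total t = Σ t_i = 28755 days = 78.73 years.

78.7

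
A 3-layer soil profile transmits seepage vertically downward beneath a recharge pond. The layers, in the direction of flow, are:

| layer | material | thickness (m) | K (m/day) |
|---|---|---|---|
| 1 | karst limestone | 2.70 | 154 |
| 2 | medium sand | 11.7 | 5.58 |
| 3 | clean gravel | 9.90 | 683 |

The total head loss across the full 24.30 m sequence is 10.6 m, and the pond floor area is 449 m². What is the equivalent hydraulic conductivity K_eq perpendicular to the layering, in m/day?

Flow is perpendicular to layering, so the layers act in series and the equivalent K is the thickness-weighted harmonic mean.
Total thickness L = 2.70 + 11.7 + 9.90 = 24.30 m.
Σ(b_i/K_i) = 2.70/154 + 11.7/5.58 + 9.90/683 = 2.129 d.
K_eq = L / Σ(b_i/K_i) = 24.30 / 2.129 = 11.41 m/day.

11.4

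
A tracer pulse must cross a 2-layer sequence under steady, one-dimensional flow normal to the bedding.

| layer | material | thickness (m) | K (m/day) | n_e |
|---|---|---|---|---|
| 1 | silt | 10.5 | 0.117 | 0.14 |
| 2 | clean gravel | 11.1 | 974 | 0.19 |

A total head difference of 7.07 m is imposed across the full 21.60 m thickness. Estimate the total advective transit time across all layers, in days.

With flow normal to the layers, continuity requires the same specific discharge q through every layer.
Σ(b_i/K_i) = 10.5/0.117 + 11.1/974 = 89.75 d.
q = Δh / Σ(b_i/K_i) = 7.07 / 89.75 = 0.07877 m/day.
In each layer the seepage velocity is v_i = q/n_i, so the layer transit time is t_i = b_i·n_i / q:
  layer 1 (silt): t_1 = 10.5 × 0.14 / 0.07877 = 18.66 d
  layer 2 (clean gravel): t_2 = 11.1 × 0.19 / 0.07877 = 26.77 d
Total t = Σ t_i = 45.44 days.

45.4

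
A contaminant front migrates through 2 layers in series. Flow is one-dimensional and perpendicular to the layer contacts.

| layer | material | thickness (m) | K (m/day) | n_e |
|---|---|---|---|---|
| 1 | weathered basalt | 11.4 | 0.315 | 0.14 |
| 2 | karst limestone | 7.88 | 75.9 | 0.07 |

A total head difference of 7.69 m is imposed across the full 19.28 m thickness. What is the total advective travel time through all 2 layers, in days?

10.1

With flow normal to the layers, continuity requires the same specific discharge q through every layer.
Σ(b_i/K_i) = 11.4/0.315 + 7.88/75.9 = 36.29 d.
q = Δh / Σ(b_i/K_i) = 7.69 / 36.29 = 0.2119 m/day.
In each layer the seepage velocity is v_i = q/n_i, so the layer transit time is t_i = b_i·n_i / q:
  layer 1 (weathered basalt): t_1 = 11.4 × 0.14 / 0.2119 = 7.533 d
  layer 2 (karst limestone): t_2 = 7.88 × 0.07 / 0.2119 = 2.603 d
Total t = Σ t_i = 10.14 days.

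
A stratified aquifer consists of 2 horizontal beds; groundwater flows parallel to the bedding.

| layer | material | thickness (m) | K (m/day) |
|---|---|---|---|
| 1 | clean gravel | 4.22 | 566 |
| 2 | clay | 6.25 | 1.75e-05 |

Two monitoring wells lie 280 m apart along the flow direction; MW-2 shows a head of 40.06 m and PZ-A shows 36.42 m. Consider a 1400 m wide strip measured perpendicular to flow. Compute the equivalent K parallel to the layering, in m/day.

Flow is parallel to layering, so each bed carries its own Darcy discharge and the transmissivities add.
Σ(K_i·b_i) = 566×4.22 + 1.75e-05×6.25 = 2389 m²/day.
Total thickness b = 10.47 m, so K_eq = Σ(K_i·b_i)/b = 228.1 m/day.

228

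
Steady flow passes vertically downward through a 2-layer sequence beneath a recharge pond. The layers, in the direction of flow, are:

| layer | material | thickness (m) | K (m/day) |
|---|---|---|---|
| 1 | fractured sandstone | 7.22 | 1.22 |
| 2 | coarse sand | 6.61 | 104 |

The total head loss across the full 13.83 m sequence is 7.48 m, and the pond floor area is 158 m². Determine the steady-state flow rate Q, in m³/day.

Flow is perpendicular to layering, so the layers act in series and the equivalent K is the thickness-weighted harmonic mean.
Total thickness L = 7.22 + 6.61 = 13.83 m.
Σ(b_i/K_i) = 7.22/1.22 + 6.61/104 = 5.982 d.
K_eq = L / Σ(b_i/K_i) = 13.83 / 5.982 = 2.312 m/day.
Q = K_eq · A · (Δh/L) = 2.312 × 158 × (7.48/13.83) = 197.6 m³/day.

198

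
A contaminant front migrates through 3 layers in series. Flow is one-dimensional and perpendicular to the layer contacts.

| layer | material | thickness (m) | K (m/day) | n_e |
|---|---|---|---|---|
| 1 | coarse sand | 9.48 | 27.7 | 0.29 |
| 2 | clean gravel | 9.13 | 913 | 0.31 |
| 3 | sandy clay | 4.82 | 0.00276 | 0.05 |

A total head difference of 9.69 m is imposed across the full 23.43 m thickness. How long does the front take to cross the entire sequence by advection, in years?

With flow normal to the layers, continuity requires the same specific discharge q through every layer.
Σ(b_i/K_i) = 9.48/27.7 + 9.13/913 + 4.82/0.00276 = 1747 d.
q = Δh / Σ(b_i/K_i) = 9.69 / 1747 = 0.005548 m/day.
In each layer the seepage velocity is v_i = q/n_i, so the layer transit time is t_i = b_i·n_i / q:
  layer 1 (coarse sand): t_1 = 9.48 × 0.29 / 0.005548 = 495.6 d
  layer 2 (clean gravel): t_2 = 9.13 × 0.31 / 0.005548 = 510.2 d
  layer 3 (sandy clay): t_3 = 4.82 × 0.05 / 0.005548 = 43.44 d
Total t = Σ t_i = 1049 days = 2.873 years.

2.87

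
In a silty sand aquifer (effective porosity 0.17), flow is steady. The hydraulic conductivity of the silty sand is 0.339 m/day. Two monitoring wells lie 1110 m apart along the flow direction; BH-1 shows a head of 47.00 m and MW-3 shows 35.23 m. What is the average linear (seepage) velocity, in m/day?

0.0211

Hydraulic gradient i = (47.00 − 35.23) / 1110 = 11.77 / 1110 = 0.01060.
Darcy flux q = K · i = 0.3390 × 0.01060 = 0.003595 m/day.
Seepage velocity v = q / n_e = 0.003595 / 0.17 = 0.02114 m/day.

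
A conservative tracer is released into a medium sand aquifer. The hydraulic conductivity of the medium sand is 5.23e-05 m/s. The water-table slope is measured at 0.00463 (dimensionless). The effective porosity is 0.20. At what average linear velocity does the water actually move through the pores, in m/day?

Convert K: 5.23e-05 m/s × 86400 = 4.519 m/day.
Hydraulic gradient i = 0.00463.
Darcy flux q = K · i = 4.519 × 0.004630 = 0.02092 m/day.
Seepage velocity v = q / n_e = 0.02092 / 0.20 = 0.1046 m/day.

0.105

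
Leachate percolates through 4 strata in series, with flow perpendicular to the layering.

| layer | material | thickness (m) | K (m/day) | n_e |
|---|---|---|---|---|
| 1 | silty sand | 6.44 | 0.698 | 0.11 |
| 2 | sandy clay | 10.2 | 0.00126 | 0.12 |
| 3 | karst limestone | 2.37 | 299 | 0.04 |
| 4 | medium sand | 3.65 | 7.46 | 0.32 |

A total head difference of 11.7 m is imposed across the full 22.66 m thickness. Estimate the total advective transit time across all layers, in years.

6.06

With flow normal to the layers, continuity requires the same specific discharge q through every layer.
Σ(b_i/K_i) = 6.44/0.698 + 10.2/0.00126 + 2.37/299 + 3.65/7.46 = 8105 d.
q = Δh / Σ(b_i/K_i) = 11.7 / 8105 = 0.001444 m/day.
In each layer the seepage velocity is v_i = q/n_i, so the layer transit time is t_i = b_i·n_i / q:
  layer 1 (silty sand): t_1 = 6.44 × 0.11 / 0.001444 = 490.7 d
  layer 2 (sandy clay): t_2 = 10.2 × 0.12 / 0.001444 = 847.9 d
  layer 3 (karst limestone): t_3 = 2.37 × 0.04 / 0.001444 = 65.67 d
  layer 4 (medium sand): t_4 = 3.65 × 0.32 / 0.001444 = 809.1 d
Total t = Σ t_i = 2213 days = 6.060 years.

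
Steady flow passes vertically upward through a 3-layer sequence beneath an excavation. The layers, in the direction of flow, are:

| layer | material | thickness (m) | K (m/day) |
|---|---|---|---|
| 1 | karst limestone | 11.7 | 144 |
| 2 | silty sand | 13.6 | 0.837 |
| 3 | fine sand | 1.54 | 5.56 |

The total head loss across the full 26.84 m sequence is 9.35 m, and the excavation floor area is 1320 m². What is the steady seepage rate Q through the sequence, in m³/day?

Flow is perpendicular to layering, so the layers act in series and the equivalent K is the thickness-weighted harmonic mean.
Total thickness L = 11.7 + 13.6 + 1.54 = 26.84 m.
Σ(b_i/K_i) = 11.7/144 + 13.6/0.837 + 1.54/5.56 = 16.61 d.
K_eq = L / Σ(b_i/K_i) = 26.84 / 16.61 = 1.616 m/day.
Q = K_eq · A · (Δh/L) = 1.616 × 1320 × (9.35/26.84) = 743.2 m³/day.

743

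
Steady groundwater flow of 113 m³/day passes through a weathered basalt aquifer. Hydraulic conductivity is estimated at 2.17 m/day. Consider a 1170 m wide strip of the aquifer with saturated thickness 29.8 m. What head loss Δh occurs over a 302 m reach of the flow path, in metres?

Cross-sectional area A = 1170 × 29.8 = 34866 m².
From Q = K·A·i, i = Q / (K·A) = 113 / (2.170 × 34866) = 0.001494.
Head loss Δh = i · L = 0.001494 × 302 = 0.4510 m.

0.451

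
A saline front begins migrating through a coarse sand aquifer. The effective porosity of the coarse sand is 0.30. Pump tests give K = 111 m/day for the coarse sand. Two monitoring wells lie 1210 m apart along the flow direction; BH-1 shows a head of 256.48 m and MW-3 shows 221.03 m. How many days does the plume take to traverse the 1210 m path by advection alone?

Hydraulic gradient i = (256.48 − 221.03) / 1210 = 35.45 / 1210 = 0.02930.
Darcy flux q = K · i = 111.0 × 0.02930 = 3.252 m/day.
Seepage velocity v = q / n_e = 3.252 / 0.30 = 10.84 m/day.
Travel time t = L / v = 1210 / 10.84 = 111.6 days.

112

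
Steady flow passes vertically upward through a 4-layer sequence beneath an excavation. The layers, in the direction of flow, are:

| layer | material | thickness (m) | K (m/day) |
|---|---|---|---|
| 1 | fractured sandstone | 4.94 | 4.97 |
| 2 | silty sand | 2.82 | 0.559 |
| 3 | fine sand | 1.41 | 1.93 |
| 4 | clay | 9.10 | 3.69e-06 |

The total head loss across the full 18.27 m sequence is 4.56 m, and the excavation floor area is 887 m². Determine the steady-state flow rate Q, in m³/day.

0.00164

Flow is perpendicular to layering, so the layers act in series and the equivalent K is the thickness-weighted harmonic mean.
Total thickness L = 4.94 + 2.82 + 1.41 + 9.10 = 18.27 m.
Σ(b_i/K_i) = 4.94/4.97 + 2.82/0.559 + 1.41/1.93 + 9.10/3.69e-06 = 2.466e+06 d.
K_eq = L / Σ(b_i/K_i) = 18.27 / 2.466e+06 = 7.408e-06 m/day.
Q = K_eq · A · (Δh/L) = 7.408e-06 × 887 × (4.56/18.27) = 0.001640 m³/day.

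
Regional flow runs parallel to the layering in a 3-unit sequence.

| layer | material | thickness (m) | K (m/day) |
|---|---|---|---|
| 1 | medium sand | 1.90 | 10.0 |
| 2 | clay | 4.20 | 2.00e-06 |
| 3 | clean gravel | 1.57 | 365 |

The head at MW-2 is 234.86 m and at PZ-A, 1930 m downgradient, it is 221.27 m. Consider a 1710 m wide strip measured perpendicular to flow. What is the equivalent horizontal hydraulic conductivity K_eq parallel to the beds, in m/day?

77.2

Flow is parallel to layering, so each bed carries its own Darcy discharge and the transmissivities add.
Σ(K_i·b_i) = 10.0×1.90 + 2.00e-06×4.20 + 365×1.57 = 592.1 m²/day.
Total thickness b = 7.670 m, so K_eq = Σ(K_i·b_i)/b = 77.19 m/day.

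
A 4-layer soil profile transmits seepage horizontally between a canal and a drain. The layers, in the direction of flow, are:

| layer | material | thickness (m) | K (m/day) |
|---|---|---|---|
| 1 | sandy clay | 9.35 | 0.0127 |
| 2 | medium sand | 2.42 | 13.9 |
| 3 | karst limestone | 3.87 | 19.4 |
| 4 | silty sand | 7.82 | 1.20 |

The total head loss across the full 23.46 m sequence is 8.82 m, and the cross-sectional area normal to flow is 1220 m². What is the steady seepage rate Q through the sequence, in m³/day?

Flow is perpendicular to layering, so the layers act in series and the equivalent K is the thickness-weighted harmonic mean.
Total thickness L = 9.35 + 2.42 + 3.87 + 7.82 = 23.46 m.
Σ(b_i/K_i) = 9.35/0.0127 + 2.42/13.9 + 3.87/19.4 + 7.82/1.20 = 743.1 d.
K_eq = L / Σ(b_i/K_i) = 23.46 / 743.1 = 0.03157 m/day.
Q = K_eq · A · (Δh/L) = 0.03157 × 1220 × (8.82/23.46) = 14.48 m³/day.

14.5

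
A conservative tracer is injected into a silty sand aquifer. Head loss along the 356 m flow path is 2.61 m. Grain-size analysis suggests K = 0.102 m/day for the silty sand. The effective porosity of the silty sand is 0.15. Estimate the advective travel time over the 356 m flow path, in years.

196

Hydraulic gradient i = Δh / L = 2.61 / 356 = 0.007331.
Darcy flux q = K · i = 0.1020 × 0.007331 = 0.0007478 m/day.
Seepage velocity v = q / n_e = 0.0007478 / 0.15 = 0.004985 m/day.
Travel time t = L / v = 356 / 0.004985 = 71409 days = 195.5 years.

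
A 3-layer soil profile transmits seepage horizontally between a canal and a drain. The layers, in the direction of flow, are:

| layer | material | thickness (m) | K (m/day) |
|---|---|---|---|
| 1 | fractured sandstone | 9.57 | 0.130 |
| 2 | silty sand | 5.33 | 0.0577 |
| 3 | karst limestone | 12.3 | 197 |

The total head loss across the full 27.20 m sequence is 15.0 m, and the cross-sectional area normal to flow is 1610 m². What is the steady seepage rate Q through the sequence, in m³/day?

145

Flow is perpendicular to layering, so the layers act in series and the equivalent K is the thickness-weighted harmonic mean.
Total thickness L = 9.57 + 5.33 + 12.3 = 27.20 m.
Σ(b_i/K_i) = 9.57/0.130 + 5.33/0.0577 + 12.3/197 = 166.1 d.
K_eq = L / Σ(b_i/K_i) = 27.20 / 166.1 = 0.1638 m/day.
Q = K_eq · A · (Δh/L) = 0.1638 × 1610 × (15.0/27.20) = 145.4 m³/day.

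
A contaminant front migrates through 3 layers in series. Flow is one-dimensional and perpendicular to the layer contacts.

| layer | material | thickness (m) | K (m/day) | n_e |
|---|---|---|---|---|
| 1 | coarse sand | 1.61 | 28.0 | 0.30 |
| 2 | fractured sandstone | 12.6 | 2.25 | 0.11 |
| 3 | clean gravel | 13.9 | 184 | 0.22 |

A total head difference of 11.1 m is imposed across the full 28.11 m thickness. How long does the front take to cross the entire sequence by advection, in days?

2.54

With flow normal to the layers, continuity requires the same specific discharge q through every layer.
Σ(b_i/K_i) = 1.61/28.0 + 12.6/2.25 + 13.9/184 = 5.733 d.
q = Δh / Σ(b_i/K_i) = 11.1 / 5.733 = 1.936 m/day.
In each layer the seepage velocity is v_i = q/n_i, so the layer transit time is t_i = b_i·n_i / q:
  layer 1 (coarse sand): t_1 = 1.61 × 0.30 / 1.936 = 0.2495 d
  layer 2 (fractured sandstone): t_2 = 12.6 × 0.11 / 1.936 = 0.7159 d
  layer 3 (clean gravel): t_3 = 13.9 × 0.22 / 1.936 = 1.579 d
Total t = Σ t_i = 2.545 days.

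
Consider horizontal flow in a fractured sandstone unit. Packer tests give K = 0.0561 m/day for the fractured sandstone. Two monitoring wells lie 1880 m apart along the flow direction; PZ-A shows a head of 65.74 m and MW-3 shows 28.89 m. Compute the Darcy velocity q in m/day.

0.00110

Hydraulic gradient i = (65.74 − 28.89) / 1880 = 36.85 / 1880 = 0.01960.
Specific discharge q = K · i = 0.05610 × 0.01960 = 0.001100 m/day.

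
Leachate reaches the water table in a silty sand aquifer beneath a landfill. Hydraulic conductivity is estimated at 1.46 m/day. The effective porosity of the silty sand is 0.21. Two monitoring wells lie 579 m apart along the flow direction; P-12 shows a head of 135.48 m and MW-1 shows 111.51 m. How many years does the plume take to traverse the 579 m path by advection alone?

5.51

Hydraulic gradient i = (135.48 − 111.51) / 579 = 23.97 / 579 = 0.04140.
Darcy flux q = K · i = 1.460 × 0.04140 = 0.06044 m/day.
Seepage velocity v = q / n_e = 0.06044 / 0.21 = 0.2878 m/day.
Travel time t = L / v = 579 / 0.2878 = 2012 days = 5.508 years.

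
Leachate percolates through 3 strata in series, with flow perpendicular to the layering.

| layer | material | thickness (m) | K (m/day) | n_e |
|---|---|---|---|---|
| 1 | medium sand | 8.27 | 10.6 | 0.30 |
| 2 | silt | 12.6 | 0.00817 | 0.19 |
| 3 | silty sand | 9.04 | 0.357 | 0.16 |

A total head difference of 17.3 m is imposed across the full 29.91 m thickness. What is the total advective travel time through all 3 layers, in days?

With flow normal to the layers, continuity requires the same specific discharge q through every layer.
Σ(b_i/K_i) = 8.27/10.6 + 12.6/0.00817 + 9.04/0.357 = 1568 d.
q = Δh / Σ(b_i/K_i) = 17.3 / 1568 = 0.01103 m/day.
In each layer the seepage velocity is v_i = q/n_i, so the layer transit time is t_i = b_i·n_i / q:
  layer 1 (medium sand): t_1 = 8.27 × 0.30 / 0.01103 = 224.9 d
  layer 2 (silt): t_2 = 12.6 × 0.19 / 0.01103 = 217.0 d
  layer 3 (silty sand): t_3 = 9.04 × 0.16 / 0.01103 = 131.1 d
Total t = Σ t_i = 573.1 days.

573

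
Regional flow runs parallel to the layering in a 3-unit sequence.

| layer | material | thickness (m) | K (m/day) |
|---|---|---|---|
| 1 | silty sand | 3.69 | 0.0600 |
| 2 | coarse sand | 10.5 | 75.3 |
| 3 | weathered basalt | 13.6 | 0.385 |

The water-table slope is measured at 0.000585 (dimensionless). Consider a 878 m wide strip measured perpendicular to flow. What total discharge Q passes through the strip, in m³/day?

409

Flow is parallel to layering, so each bed carries its own Darcy discharge and the transmissivities add.
Σ(K_i·b_i) = 0.0600×3.69 + 75.3×10.5 + 0.385×13.6 = 796.1 m²/day.
Hydraulic gradient i = 0.000585.
Q = Σ(K_i·b_i) · W · i = 796.1 × 878 × 0.0005850 = 408.9 m³/day.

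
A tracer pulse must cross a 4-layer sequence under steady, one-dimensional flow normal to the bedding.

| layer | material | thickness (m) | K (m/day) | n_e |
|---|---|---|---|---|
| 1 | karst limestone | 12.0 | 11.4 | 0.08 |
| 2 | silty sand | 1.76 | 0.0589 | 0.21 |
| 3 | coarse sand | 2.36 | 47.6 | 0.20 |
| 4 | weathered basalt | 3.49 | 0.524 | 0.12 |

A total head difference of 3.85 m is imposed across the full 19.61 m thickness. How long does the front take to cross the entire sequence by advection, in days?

With flow normal to the layers, continuity requires the same specific discharge q through every layer.
Σ(b_i/K_i) = 12.0/11.4 + 1.76/0.0589 + 2.36/47.6 + 3.49/0.524 = 37.64 d.
q = Δh / Σ(b_i/K_i) = 3.85 / 37.64 = 0.1023 m/day.
In each layer the seepage velocity is v_i = q/n_i, so the layer transit time is t_i = b_i·n_i / q:
  layer 1 (karst limestone): t_1 = 12.0 × 0.08 / 0.1023 = 9.386 d
  layer 2 (silty sand): t_2 = 1.76 × 0.21 / 0.1023 = 3.614 d
  layer 3 (coarse sand): t_3 = 2.36 × 0.20 / 0.1023 = 4.615 d
  layer 4 (weathered basalt): t_4 = 3.49 × 0.12 / 0.1023 = 4.095 d
Total t = Σ t_i = 21.71 days.

21.7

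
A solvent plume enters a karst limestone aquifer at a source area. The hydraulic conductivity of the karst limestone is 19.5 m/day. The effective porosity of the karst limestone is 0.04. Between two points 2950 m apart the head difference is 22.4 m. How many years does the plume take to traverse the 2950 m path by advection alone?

2.18

Hydraulic gradient i = Δh / L = 22.4 / 2950 = 0.007593.
Darcy flux q = K · i = 19.50 × 0.007593 = 0.1481 m/day.
Seepage velocity v = q / n_e = 0.1481 / 0.04 = 3.702 m/day.
Travel time t = L / v = 2950 / 3.702 = 796.9 days = 2.182 years.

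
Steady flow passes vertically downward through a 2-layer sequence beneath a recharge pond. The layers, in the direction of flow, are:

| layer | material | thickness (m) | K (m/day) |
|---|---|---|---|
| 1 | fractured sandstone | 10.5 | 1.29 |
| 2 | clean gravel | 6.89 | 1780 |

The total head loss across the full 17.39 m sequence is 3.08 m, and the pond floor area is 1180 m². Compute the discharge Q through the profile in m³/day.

Flow is perpendicular to layering, so the layers act in series and the equivalent K is the thickness-weighted harmonic mean.
Total thickness L = 10.5 + 6.89 = 17.39 m.
Σ(b_i/K_i) = 10.5/1.29 + 6.89/1780 = 8.143 d.
K_eq = L / Σ(b_i/K_i) = 17.39 / 8.143 = 2.135 m/day.
Q = K_eq · A · (Δh/L) = 2.135 × 1180 × (3.08/17.39) = 446.3 m³/day.

446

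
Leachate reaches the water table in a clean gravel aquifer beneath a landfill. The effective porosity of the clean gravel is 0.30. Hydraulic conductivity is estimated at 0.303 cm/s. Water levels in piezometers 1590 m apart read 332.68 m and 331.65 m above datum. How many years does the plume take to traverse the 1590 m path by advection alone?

Convert K: 0.303 cm/s × 864 = 261.8 m/day.
Hydraulic gradient i = (332.68 − 331.65) / 1590 = 1.03 / 1590 = 0.0006478.
Darcy flux q = K · i = 261.8 × 0.0006478 = 0.1696 m/day.
Seepage velocity v = q / n_e = 0.1696 / 0.30 = 0.5653 m/day.
Travel time t = L / v = 1590 / 0.5653 = 2813 days = 7.701 years.

7.70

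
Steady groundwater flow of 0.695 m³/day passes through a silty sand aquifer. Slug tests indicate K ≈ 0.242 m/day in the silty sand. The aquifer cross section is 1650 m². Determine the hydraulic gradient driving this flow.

From Q = K·A·i, i = Q / (K·A) = 0.695 / (0.2420 × 1650) = 0.001741.

0.00174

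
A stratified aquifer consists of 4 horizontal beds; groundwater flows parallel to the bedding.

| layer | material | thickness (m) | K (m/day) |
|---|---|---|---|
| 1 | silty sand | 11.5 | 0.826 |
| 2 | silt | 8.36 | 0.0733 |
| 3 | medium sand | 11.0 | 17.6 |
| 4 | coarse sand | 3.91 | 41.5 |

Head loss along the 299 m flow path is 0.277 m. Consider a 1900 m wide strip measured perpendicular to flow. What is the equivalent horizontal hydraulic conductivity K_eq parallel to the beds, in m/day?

Flow is parallel to layering, so each bed carries its own Darcy discharge and the transmissivities add.
Σ(K_i·b_i) = 0.826×11.5 + 0.0733×8.36 + 17.6×11.0 + 41.5×3.91 = 366.0 m²/day.
Total thickness b = 34.77 m, so K_eq = Σ(K_i·b_i)/b = 10.53 m/day.

10.5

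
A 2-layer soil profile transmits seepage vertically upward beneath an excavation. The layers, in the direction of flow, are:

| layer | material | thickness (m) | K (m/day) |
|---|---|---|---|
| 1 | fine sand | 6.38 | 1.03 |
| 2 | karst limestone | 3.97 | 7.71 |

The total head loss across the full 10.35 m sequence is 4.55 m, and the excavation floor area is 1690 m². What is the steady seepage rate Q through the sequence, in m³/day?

1150

Flow is perpendicular to layering, so the layers act in series and the equivalent K is the thickness-weighted harmonic mean.
Total thickness L = 6.38 + 3.97 = 10.35 m.
Σ(b_i/K_i) = 6.38/1.03 + 3.97/7.71 = 6.709 d.
K_eq = L / Σ(b_i/K_i) = 10.35 / 6.709 = 1.543 m/day.
Q = K_eq · A · (Δh/L) = 1.543 × 1690 × (4.55/10.35) = 1146 m³/day.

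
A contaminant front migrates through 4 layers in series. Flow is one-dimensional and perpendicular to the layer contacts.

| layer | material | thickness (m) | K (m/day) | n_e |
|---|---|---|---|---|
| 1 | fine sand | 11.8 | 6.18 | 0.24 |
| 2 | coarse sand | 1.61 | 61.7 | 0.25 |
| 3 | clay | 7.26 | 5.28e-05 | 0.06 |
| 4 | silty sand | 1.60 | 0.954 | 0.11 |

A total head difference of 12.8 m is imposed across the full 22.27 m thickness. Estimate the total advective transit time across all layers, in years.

113

With flow normal to the layers, continuity requires the same specific discharge q through every layer.
Σ(b_i/K_i) = 11.8/6.18 + 1.61/61.7 + 7.26/5.28e-05 + 1.60/0.954 = 1.375e+05 d.
q = Δh / Σ(b_i/K_i) = 12.8 / 1.375e+05 = 9.309e-05 m/day.
In each layer the seepage velocity is v_i = q/n_i, so the layer transit time is t_i = b_i·n_i / q:
  layer 1 (fine sand): t_1 = 11.8 × 0.24 / 9.309e-05 = 30423 d
  layer 2 (coarse sand): t_2 = 1.61 × 0.25 / 9.309e-05 = 4324 d
  layer 3 (clay): t_3 = 7.26 × 0.06 / 9.309e-05 = 4679 d
  layer 4 (silty sand): t_4 = 1.60 × 0.11 / 9.309e-05 = 1891 d
Total t = Σ t_i = 41317 days = 113.1 years.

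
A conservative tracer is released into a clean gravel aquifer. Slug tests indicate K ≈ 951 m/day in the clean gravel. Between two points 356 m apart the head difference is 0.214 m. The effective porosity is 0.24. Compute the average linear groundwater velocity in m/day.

2.38

Hydraulic gradient i = Δh / L = 0.214 / 356 = 0.0006011.
Darcy flux q = K · i = 951.0 × 0.0006011 = 0.5717 m/day.
Seepage velocity v = q / n_e = 0.5717 / 0.24 = 2.382 m/day.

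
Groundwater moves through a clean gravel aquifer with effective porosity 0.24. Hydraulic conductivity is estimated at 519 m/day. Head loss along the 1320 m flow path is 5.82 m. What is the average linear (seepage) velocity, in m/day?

9.53

Hydraulic gradient i = Δh / L = 5.82 / 1320 = 0.004409.
Darcy flux q = K · i = 519.0 × 0.004409 = 2.288 m/day.
Seepage velocity v = q / n_e = 2.288 / 0.24 = 9.535 m/day.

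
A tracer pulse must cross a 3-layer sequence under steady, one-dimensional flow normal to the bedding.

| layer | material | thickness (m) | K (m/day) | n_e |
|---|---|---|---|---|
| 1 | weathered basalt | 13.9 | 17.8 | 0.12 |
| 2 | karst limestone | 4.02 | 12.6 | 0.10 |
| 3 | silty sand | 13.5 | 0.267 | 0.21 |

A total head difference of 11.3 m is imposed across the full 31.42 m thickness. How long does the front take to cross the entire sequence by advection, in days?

22.4

With flow normal to the layers, continuity requires the same specific discharge q through every layer.
Σ(b_i/K_i) = 13.9/17.8 + 4.02/12.6 + 13.5/0.267 = 51.66 d.
q = Δh / Σ(b_i/K_i) = 11.3 / 51.66 = 0.2187 m/day.
In each layer the seepage velocity is v_i = q/n_i, so the layer transit time is t_i = b_i·n_i / q:
  layer 1 (weathered basalt): t_1 = 13.9 × 0.12 / 0.2187 = 7.626 d
  layer 2 (karst limestone): t_2 = 4.02 × 0.10 / 0.2187 = 1.838 d
  layer 3 (silty sand): t_3 = 13.5 × 0.21 / 0.2187 = 12.96 d
Total t = Σ t_i = 22.42 days.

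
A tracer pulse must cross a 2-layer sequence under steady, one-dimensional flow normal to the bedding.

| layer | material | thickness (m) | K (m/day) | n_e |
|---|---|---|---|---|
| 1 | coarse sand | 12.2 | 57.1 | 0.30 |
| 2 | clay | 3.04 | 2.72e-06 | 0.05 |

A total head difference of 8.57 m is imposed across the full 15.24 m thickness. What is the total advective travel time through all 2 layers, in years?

With flow normal to the layers, continuity requires the same specific discharge q through every layer.
Σ(b_i/K_i) = 12.2/57.1 + 3.04/2.72e-06 = 1.118e+06 d.
q = Δh / Σ(b_i/K_i) = 8.57 / 1.118e+06 = 7.668e-06 m/day.
In each layer the seepage velocity is v_i = q/n_i, so the layer transit time is t_i = b_i·n_i / q:
  layer 1 (coarse sand): t_1 = 12.2 × 0.30 / 7.668e-06 = 4.773e+05 d
  layer 2 (clay): t_2 = 3.04 × 0.05 / 7.668e-06 = 19823 d
Total t = Σ t_i = 4.971e+05 days = 1361 years.

1360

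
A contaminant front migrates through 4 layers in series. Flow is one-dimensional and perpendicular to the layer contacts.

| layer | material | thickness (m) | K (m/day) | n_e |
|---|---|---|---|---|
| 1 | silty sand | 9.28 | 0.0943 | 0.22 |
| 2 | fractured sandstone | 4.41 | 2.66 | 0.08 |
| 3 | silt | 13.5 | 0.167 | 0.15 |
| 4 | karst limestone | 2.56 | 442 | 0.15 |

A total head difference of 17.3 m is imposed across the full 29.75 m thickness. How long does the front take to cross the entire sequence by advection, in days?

50.2

With flow normal to the layers, continuity requires the same specific discharge q through every layer.
Σ(b_i/K_i) = 9.28/0.0943 + 4.41/2.66 + 13.5/0.167 + 2.56/442 = 180.9 d.
q = Δh / Σ(b_i/K_i) = 17.3 / 180.9 = 0.09563 m/day.
In each layer the seepage velocity is v_i = q/n_i, so the layer transit time is t_i = b_i·n_i / q:
  layer 1 (silty sand): t_1 = 9.28 × 0.22 / 0.09563 = 21.35 d
  layer 2 (fractured sandstone): t_2 = 4.41 × 0.08 / 0.09563 = 3.689 d
  layer 3 (silt): t_3 = 13.5 × 0.15 / 0.09563 = 21.18 d
  layer 4 (karst limestone): t_4 = 2.56 × 0.15 / 0.09563 = 4.016 d
Total t = Σ t_i = 50.23 days.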